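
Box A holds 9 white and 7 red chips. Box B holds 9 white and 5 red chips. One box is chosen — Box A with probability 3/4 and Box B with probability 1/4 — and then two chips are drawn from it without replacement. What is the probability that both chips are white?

1179/3640

From Box A: P(both white) = (9/16)(8/15) = 3/10.
From Box B: P(both white) = (9/14)(8/13) = 36/91.
Total probability = (3/4)(3/10) + (1/4)(36/91) = 1179/3640.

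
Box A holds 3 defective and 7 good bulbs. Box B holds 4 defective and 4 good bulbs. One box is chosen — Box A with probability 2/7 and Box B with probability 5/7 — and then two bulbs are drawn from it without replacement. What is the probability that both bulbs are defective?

253/1470

From Box A: P(both defective) = (3/10)(2/9) = 1/15.
From Box B: P(both defective) = (4/8)(3/7) = 3/14.
Total probability = (2/7)(1/15) + (5/7)(3/14) = 253/1470.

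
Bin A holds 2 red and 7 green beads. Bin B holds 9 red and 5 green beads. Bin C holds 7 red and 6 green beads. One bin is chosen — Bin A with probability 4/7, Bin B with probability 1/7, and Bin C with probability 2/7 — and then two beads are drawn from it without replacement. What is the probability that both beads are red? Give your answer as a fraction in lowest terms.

From Bin A: P(both red) = (2/9)(1/8) = 1/36.
From Bin B: P(both red) = (9/14)(8/13) = 36/91.
From Bin C: P(both red) = (7/13)(6/12) = 7/26.
Total probability = (4/7)(1/36) + (1/7)(36/91) + (2/7)(7/26) = 856/5733.

856/5733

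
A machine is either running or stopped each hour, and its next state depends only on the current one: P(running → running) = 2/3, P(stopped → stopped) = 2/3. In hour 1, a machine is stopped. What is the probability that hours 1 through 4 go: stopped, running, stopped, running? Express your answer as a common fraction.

1/27

Hour 1 is given. For each transition, use the conditional probability from the current state:
P(running | stopped) = 1/3; P(stopped | running) = 1/3; P(running | stopped) = 1/3.
P = 1/3 × 1/3 × 1/3 = 1/27.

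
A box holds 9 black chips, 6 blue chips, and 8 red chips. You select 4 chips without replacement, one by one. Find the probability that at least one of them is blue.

185/253

P(no blue) = 17/23 × 16/22 × 15/21 × 14/20 = 57120/212520 = 68/253.
P(at least one) = 1 − 68/253 = 185/253.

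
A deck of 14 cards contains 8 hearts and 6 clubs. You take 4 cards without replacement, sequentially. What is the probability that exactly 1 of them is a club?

One ordering (a club drawn first) has probability 6/14 × 8/13 × 7/12 × 6/11 = 2016/24024 = 12/143.
There are C(4,1) = 4 such orderings, each equally likely, so P = 4 × 12/143 = 48/143.

48/143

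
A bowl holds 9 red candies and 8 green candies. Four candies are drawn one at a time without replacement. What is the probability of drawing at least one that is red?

33/34

P(no red) = 8/17 × 7/16 × 6/15 × 5/14 = 1680/57120 = 1/34.
P(at least one) = 1 − 1/34 = 33/34.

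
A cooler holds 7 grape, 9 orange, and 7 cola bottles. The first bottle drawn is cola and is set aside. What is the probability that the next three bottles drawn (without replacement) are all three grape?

1/44

After the first draw, 7 of the remaining 22 bottles are grape.
P = 7/22 × 6/21 × 5/20 = 210/9240 = 1/44.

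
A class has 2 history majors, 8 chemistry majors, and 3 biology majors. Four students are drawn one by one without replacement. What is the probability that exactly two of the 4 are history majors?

One ordering (history majors drawn first) has probability 2/13 × 1/12 × 11/11 × 10/10 = 220/17160 = 1/78.
There are C(4,2) = 6 such orderings, each equally likely, so P = 6 × 1/78 = 1/13.

1/13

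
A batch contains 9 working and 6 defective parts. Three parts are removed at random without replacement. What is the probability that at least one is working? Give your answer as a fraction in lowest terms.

P(no working) = 6/15 × 5/14 × 4/13 = 120/2730 = 4/91.
P(at least one) = 1 − 4/91 = 87/91.

87/91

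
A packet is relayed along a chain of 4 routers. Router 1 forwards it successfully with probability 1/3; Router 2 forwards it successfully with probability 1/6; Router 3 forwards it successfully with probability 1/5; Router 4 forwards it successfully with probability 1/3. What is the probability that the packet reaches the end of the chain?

Each stage is reached only if all earlier stages succeed, so
P = 1/3 × 1/6 × 1/5 × 1/3 = 1/270.

1/270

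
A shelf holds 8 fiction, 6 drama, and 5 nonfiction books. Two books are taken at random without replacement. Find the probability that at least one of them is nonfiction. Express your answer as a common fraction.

P(no nonfiction) = 14/19 × 13/18 = 182/342 = 91/171.
P(at least one) = 1 − 91/171 = 80/171.

80/171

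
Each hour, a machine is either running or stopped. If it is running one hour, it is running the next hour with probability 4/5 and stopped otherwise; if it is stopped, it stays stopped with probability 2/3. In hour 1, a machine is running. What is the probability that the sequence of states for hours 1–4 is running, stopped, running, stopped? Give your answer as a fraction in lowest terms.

Hour 1 is given. For each transition, use the conditional probability from the current state:
P(stopped | running) = 1/5; P(running | stopped) = 1/3; P(stopped | running) = 1/5.
P = 1/5 × 1/3 × 1/5 = 1/75.

1/75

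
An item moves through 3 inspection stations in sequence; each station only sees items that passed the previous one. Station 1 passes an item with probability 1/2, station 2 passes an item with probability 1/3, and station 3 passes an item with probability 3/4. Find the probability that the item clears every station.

1/8

The events are sequential, so multiply the conditional probabilities:
P = 1/2 × 1/3 × 3/4 = 3/24 = 1/8.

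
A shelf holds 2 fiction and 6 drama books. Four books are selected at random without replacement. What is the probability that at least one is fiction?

P(no fiction) = 6/8 × 5/7 × 4/6 × 3/5 = 360/1680 = 3/14.
P(at least one) = 1 − 3/14 = 11/14.

11/14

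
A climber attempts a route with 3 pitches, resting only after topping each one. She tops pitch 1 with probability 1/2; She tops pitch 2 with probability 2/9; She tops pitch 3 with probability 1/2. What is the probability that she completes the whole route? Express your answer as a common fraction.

1/18

Each stage is reached only if all earlier stages succeed, so
P = 1/2 × 2/9 × 1/2 = 2/36 = 1/18.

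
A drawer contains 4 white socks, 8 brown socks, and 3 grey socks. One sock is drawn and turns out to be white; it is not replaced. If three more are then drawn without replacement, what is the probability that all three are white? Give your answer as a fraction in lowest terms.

After the first draw, 3 of the remaining 14 socks are white.
P = 3/14 × 2/13 × 1/12 = 6/2184 = 1/364.

1/364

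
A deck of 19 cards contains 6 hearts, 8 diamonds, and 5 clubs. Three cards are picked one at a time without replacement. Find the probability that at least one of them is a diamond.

P(no diamonds) = 11/19 × 10/18 × 9/17 = 990/5814 = 55/323.
P(at least one) = 1 − 55/323 = 268/323.

268/323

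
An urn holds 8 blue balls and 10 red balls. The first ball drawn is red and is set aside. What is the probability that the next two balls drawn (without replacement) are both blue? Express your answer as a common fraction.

With the first ball removed, 8 blue remain out of 17.
P = 8/17 × 7/16 = 56/272 = 7/34.

7/34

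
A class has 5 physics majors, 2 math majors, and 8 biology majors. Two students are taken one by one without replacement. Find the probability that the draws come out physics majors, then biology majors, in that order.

Each draw changes the counts, so multiply the conditional probabilities along the sequence:
P = 5/15 × 8/14 = 40/210 = 4/21.

4/21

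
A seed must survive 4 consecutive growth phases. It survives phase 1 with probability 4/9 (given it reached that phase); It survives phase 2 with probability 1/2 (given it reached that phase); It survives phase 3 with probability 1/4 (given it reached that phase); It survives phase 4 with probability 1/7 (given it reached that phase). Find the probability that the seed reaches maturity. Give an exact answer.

1/126

Multiplying along the chain,
P = 4/9 × 1/2 × 1/4 × 1/7 = 4/504 = 1/126.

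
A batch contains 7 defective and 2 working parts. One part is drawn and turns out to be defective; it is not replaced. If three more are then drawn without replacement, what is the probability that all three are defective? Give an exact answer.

After the first draw, 6 of the remaining 8 parts are defective.
P = 6/8 × 5/7 × 4/6 = 120/336 = 5/14.

5/14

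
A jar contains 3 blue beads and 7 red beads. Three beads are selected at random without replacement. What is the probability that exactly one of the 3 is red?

7/40

One ordering (red drawn first) has probability 7/10 × 3/9 × 2/8 = 42/720 = 7/120.
There are C(3,1) = 3 such orderings, each equally likely, so P = 3 × 7/120 = 7/40.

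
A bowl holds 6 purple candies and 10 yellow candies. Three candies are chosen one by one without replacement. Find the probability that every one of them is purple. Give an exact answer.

1/28

P(every draw is purple) = 6/16 × 5/15 × 4/14 = 120/3360 = 1/28.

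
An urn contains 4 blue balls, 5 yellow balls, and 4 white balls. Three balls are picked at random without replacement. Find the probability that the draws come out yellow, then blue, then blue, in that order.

Chain rule:
P = 5/13 × 4/12 × 3/11 = 60/1716 = 5/143.

5/143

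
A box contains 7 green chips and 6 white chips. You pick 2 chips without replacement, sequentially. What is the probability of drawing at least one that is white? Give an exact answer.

P(no white) = 7/13 × 6/12 = 42/156 = 7/26.
P(at least one) = 1 − 7/26 = 19/26.

19/26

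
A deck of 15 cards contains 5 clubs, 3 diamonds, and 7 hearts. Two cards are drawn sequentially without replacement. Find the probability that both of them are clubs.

P = 5/15 × 4/14 = 20/210 = 2/21.

2/21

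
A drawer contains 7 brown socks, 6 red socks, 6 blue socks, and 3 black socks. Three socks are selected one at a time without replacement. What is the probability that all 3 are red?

P(all red) = 6/22 × 5/21 × 4/20 = 120/9240 = 1/77.

1/77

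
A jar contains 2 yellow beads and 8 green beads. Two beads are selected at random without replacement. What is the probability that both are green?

28/45

P(all green) = 8/10 × 7/9 = 56/90 = 28/45.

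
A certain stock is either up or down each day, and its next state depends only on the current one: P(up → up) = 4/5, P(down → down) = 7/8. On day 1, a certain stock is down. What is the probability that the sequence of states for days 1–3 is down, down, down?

49/64

Day 1 is given. For each transition, use the conditional probability from the current state:
P(down | down) = 7/8; P(down | down) = 7/8.
P = 7/8 × 7/8 = 49/64.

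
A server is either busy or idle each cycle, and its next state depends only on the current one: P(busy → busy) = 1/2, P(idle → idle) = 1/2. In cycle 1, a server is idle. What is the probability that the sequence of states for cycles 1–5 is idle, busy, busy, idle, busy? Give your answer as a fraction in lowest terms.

Cycle 1 is given. For each transition, use the conditional probability from the current state:
P(busy | idle) = 1/2; P(busy | busy) = 1/2; P(idle | busy) = 1/2; P(busy | idle) = 1/2.
P = 1/2 × 1/2 × 1/2 × 1/2 = 1/16.

1/16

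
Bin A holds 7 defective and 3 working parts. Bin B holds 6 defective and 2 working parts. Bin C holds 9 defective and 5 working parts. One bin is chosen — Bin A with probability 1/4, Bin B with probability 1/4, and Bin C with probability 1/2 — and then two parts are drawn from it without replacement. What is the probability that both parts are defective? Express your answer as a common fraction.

1399/3120

From Bin A: P(both defective) = (7/10)(6/9) = 7/15.
From Bin B: P(both defective) = (6/8)(5/7) = 15/28.
From Bin C: P(both defective) = (9/14)(8/13) = 36/91.
Total probability = (1/4)(7/15) + (1/4)(15/28) + (1/2)(36/91) = 1399/3120.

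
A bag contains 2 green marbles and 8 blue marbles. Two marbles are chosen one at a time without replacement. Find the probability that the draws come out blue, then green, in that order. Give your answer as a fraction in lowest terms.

8/45

Chain rule:
P = 8/10 × 2/9 = 16/90 = 8/45.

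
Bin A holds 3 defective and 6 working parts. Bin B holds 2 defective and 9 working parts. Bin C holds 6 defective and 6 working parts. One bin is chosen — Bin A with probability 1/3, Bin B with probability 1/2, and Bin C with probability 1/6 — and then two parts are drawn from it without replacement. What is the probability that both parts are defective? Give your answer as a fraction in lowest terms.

From Bin A: P(both defective) = (3/9)(2/8) = 1/12.
From Bin B: P(both defective) = (2/11)(1/10) = 1/55.
From Bin C: P(both defective) = (6/12)(5/11) = 5/22.
Total probability = (1/3)(1/12) + (1/2)(1/55) + (1/6)(5/22) = 37/495.

37/495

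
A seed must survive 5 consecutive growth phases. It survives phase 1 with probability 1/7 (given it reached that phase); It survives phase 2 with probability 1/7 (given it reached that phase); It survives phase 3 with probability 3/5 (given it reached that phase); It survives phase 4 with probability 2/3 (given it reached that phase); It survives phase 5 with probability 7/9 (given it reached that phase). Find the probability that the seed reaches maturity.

Multiplying along the chain,
P = 1/7 × 1/7 × 3/5 × 2/3 × 7/9 = 42/6615 = 2/315.

2/315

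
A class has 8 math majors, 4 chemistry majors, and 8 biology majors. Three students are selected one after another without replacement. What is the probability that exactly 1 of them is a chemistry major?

One ordering (a chemistry major drawn first) has probability 4/20 × 16/19 × 15/18 = 960/6840 = 8/57.
There are C(3,1) = 3 such orderings, each equally likely, so P = 3 × 8/57 = 8/19.

8/19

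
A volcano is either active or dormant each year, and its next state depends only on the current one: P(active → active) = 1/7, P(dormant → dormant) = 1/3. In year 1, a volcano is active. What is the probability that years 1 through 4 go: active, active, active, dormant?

6/343

Year 1 is given. For each transition, use the conditional probability from the current state:
P(active | active) = 1/7; P(active | active) = 1/7; P(dormant | active) = 6/7.
P = 1/7 × 1/7 × 6/7 = 6/343.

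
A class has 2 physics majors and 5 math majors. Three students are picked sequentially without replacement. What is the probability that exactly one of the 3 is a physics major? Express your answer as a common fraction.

One ordering (a physics major drawn first) has probability 2/7 × 5/6 × 4/5 = 40/210 = 4/21.
There are C(3,1) = 3 such orderings, each equally likely, so P = 3 × 4/21 = 4/7.

4/7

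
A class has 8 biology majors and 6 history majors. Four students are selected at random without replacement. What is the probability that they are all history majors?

15/1001

P(every draw is a history major) = 6/14 × 5/13 × 4/12 × 3/11 = 360/24024 = 15/1001.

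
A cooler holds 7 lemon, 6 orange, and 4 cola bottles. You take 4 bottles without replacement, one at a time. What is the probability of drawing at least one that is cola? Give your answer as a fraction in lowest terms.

P(no cola) = 13/17 × 12/16 × 11/15 × 10/14 = 17160/57120 = 143/476.
P(at least one) = 1 − 143/476 = 333/476.

333/476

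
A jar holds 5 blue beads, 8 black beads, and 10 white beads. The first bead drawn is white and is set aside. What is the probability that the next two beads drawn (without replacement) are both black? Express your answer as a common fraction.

4/33

With the first bead removed, 8 black remain out of 22.
P = 8/22 × 7/21 = 56/462 = 4/33.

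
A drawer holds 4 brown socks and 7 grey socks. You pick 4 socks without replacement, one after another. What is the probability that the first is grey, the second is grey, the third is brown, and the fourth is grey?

7/66

Multiply the probability of each draw given the previous ones:
P = 7/11 × 6/10 × 4/9 × 5/8 = 840/7920 = 7/66.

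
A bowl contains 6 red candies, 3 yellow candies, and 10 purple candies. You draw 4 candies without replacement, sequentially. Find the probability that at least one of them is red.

P(no red) = 13/19 × 12/18 × 11/17 × 10/16 = 17160/93024 = 715/3876.
P(at least one) = 1 − 715/3876 = 3161/3876.

3161/3876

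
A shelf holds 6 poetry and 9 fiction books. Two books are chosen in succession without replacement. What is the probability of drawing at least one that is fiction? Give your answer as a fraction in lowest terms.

6/7

P(no fiction) = 6/15 × 5/14 = 30/210 = 1/7.
P(at least one) = 1 − 1/7 = 6/7.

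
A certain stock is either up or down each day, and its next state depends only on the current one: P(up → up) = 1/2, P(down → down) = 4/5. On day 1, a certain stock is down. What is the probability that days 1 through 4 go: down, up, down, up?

Day 1 is given. For each transition, use the conditional probability from the current state:
P(up | down) = 1/5; P(down | up) = 1/2; P(up | down) = 1/5.
P = 1/5 × 1/2 × 1/5 = 1/50.

1/50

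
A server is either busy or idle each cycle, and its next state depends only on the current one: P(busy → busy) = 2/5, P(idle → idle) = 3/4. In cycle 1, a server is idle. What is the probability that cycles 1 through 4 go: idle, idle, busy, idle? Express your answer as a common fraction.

Cycle 1 is given. For each transition, use the conditional probability from the current state:
P(idle | idle) = 3/4; P(busy | idle) = 1/4; P(idle | busy) = 3/5.
P = 3/4 × 1/4 × 3/5 = 9/80.

9/80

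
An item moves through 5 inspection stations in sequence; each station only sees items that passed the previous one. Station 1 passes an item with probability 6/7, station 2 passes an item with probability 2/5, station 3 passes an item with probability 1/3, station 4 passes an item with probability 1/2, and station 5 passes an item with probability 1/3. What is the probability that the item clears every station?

2/105

Each stage is reached only if all earlier stages succeed, so
P = 6/7 × 2/5 × 1/3 × 1/2 × 1/3 = 12/630 = 2/105.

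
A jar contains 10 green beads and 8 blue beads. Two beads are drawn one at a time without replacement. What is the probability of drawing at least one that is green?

P(no green) = 8/18 × 7/17 = 56/306 = 28/153.
P(at least one) = 1 − 28/153 = 125/153.

125/153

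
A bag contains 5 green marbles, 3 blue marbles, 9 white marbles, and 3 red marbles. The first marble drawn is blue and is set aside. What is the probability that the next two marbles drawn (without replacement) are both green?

With the first marble removed, 5 green remain out of 19.
P = 5/19 × 4/18 = 20/342 = 10/171.

10/171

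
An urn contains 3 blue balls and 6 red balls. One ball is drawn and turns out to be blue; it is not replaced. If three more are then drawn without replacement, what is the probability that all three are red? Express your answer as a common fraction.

With the first ball removed, 6 red remain out of 8.
P = 6/8 × 5/7 × 4/6 = 120/336 = 5/14.

5/14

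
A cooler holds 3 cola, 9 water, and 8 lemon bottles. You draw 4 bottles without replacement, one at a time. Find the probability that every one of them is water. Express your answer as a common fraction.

42/1615

P(every draw is water) = 9/20 × 8/19 × 7/18 × 6/17 = 3024/116280 = 42/1615.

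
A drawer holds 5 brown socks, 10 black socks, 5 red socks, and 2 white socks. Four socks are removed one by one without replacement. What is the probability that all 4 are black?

P(every draw is black) = 10/22 × 9/21 × 8/20 × 7/19 = 5040/175560 = 6/209.

6/209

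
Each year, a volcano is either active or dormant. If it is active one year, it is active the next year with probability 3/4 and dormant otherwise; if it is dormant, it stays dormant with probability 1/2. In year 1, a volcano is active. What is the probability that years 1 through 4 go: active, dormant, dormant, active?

1/16

Year 1 is given. For each transition, use the conditional probability from the current state:
P(dormant | active) = 1/4; P(dormant | dormant) = 1/2; P(active | dormant) = 1/2.
P = 1/4 × 1/2 × 1/2 = 1/16.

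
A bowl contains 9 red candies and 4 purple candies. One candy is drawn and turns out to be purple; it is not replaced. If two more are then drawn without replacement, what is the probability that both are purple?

1/22

With the first candy removed, 3 purple remain out of 12.
P = 3/12 × 2/11 = 6/132 = 1/22.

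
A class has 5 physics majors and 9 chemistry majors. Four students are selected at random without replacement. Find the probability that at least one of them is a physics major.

125/143

P(no physics majors) = 9/14 × 8/13 × 7/12 × 6/11 = 3024/24024 = 18/143.
P(at least one) = 1 − 18/143 = 125/143.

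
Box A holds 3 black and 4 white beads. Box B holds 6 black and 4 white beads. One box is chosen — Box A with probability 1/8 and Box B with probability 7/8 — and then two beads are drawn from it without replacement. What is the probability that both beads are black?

13/42

From Box A: P(both black) = (3/7)(2/6) = 1/7.
From Box B: P(both black) = (6/10)(5/9) = 1/3.
Total probability = (1/8)(1/7) + (7/8)(1/3) = 13/42.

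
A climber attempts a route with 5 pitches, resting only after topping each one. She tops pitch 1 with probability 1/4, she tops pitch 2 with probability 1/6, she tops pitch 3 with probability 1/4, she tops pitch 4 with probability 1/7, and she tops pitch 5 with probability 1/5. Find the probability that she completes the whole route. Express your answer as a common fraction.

1/3360

The events are sequential, so multiply the conditional probabilities:
P = 1/4 × 1/6 × 1/4 × 1/7 × 1/5 = 1/3360.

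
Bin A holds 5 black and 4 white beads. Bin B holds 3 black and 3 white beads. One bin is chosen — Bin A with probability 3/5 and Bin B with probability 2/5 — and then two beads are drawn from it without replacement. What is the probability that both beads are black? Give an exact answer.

From Bin A: P(both black) = (5/9)(4/8) = 5/18.
From Bin B: P(both black) = (3/6)(2/5) = 1/5.
Total probability = (3/5)(5/18) + (2/5)(1/5) = 37/150.

37/150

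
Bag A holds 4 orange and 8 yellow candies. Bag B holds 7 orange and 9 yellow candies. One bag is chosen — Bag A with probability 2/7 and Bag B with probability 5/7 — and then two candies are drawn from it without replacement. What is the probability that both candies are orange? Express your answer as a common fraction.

93/616

From Bag A: P(both orange) = (4/12)(3/11) = 1/11.
From Bag B: P(both orange) = (7/16)(6/15) = 7/40.
Total probability = (2/7)(1/11) + (5/7)(7/40) = 93/616.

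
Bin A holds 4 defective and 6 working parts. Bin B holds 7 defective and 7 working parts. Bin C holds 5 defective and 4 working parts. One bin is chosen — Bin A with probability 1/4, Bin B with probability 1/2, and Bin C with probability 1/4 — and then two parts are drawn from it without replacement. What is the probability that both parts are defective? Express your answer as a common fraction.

1021/4680

From Bin A: P(both defective) = (4/10)(3/9) = 2/15.
From Bin B: P(both defective) = (7/14)(6/13) = 3/13.
From Bin C: P(both defective) = (5/9)(4/8) = 5/18.
Total probability = (1/4)(2/15) + (1/2)(3/13) + (1/4)(5/18) = 1021/4680.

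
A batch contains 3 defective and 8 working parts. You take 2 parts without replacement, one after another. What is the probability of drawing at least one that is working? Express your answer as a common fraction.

52/55

P(no working) = 3/11 × 2/10 = 6/110 = 3/55.
P(at least one) = 1 − 3/55 = 52/55.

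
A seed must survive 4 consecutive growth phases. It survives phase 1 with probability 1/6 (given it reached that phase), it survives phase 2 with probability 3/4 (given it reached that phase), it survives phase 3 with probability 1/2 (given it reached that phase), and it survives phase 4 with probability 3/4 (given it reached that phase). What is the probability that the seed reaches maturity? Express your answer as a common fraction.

Multiplying along the chain,
P = 1/6 × 3/4 × 1/2 × 3/4 = 9/192 = 3/64.

3/64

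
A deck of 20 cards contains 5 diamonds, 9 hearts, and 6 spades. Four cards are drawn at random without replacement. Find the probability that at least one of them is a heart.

301/323

P(no hearts) = 11/20 × 10/19 × 9/18 × 8/17 = 7920/116280 = 22/323.
P(at least one) = 1 − 22/323 = 301/323.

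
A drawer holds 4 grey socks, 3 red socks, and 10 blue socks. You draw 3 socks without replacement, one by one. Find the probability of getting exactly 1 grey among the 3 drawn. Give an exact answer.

One ordering (grey drawn first) has probability 4/17 × 13/16 × 12/15 = 624/4080 = 13/85.
There are C(3,1) = 3 such orderings, each equally likely, so P = 3 × 13/85 = 39/85.

39/85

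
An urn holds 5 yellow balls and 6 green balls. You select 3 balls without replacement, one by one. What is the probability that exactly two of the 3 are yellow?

One ordering (yellow drawn first) has probability 5/11 × 4/10 × 6/9 = 120/990 = 4/33.
There are C(3,2) = 3 such orderings, each equally likely, so P = 3 × 4/33 = 4/11.

4/11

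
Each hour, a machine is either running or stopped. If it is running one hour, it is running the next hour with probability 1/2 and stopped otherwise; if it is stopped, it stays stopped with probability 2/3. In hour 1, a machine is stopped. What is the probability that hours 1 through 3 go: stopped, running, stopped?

1/6

Hour 1 is given. For each transition, use the conditional probability from the current state:
P(running | stopped) = 1/3; P(stopped | running) = 1/2.
P = 1/3 × 1/2 = 1/6.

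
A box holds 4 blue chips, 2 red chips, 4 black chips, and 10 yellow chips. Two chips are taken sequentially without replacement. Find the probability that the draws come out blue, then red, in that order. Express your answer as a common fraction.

2/95

Chain rule:
P = 4/20 × 2/19 = 8/380 = 2/95.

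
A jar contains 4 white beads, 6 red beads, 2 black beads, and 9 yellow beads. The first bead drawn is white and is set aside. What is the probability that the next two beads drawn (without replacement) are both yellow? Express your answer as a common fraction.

After the first draw, 9 of the remaining 20 beads are yellow.
P = 9/20 × 8/19 = 72/380 = 18/95.

18/95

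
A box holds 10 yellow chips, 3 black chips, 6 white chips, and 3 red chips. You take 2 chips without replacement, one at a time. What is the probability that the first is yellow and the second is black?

Each draw changes the counts, so multiply the conditional probabilities along the sequence:
P = 10/22 × 3/21 = 30/462 = 5/77.

5/77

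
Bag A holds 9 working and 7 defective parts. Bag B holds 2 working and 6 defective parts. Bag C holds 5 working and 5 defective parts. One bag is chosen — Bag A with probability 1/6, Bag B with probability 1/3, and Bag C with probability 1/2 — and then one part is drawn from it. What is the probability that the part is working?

From Bag A: P(working) = 9/16.
From Bag B: P(working) = 2/8.
From Bag C: P(working) = 5/10.
Total probability = (1/6)(9/16) + (1/3)(2/8) + (1/2)(5/10) = 41/96.

41/96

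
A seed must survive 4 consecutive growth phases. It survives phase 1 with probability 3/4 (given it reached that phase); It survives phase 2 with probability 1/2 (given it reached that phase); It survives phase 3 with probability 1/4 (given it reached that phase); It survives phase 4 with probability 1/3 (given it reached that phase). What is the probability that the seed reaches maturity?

1/32

Each stage is reached only if all earlier stages succeed, so
P = 3/4 × 1/2 × 1/4 × 1/3 = 3/96 = 1/32.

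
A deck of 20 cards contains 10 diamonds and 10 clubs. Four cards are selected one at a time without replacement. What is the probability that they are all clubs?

14/323

P(every draw is a club) = 10/20 × 9/19 × 8/18 × 7/17 = 5040/116280 = 14/323.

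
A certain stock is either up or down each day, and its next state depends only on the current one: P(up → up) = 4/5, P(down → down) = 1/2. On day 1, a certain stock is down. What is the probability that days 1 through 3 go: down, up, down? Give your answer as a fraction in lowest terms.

1/10

Day 1 is given. For each transition, use the conditional probability from the current state:
P(up | down) = 1/2; P(down | up) = 1/5.
P = 1/2 × 1/5 = 1/10.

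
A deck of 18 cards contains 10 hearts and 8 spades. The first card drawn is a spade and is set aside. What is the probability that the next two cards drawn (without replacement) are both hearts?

After the first draw, 10 of the remaining 17 cards are hearts.
P = 10/17 × 9/16 = 90/272 = 45/136.

45/136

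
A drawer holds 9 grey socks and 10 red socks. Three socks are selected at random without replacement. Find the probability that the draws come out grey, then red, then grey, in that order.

40/323

Each draw changes the counts, so multiply the conditional probabilities along the sequence:
P = 9/19 × 10/18 × 8/17 = 720/5814 = 40/323.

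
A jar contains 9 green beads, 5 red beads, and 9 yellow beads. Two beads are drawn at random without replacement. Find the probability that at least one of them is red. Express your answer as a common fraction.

P(no red) = 18/23 × 17/22 = 306/506 = 153/253.
P(at least one) = 1 − 153/253 = 100/253.

100/253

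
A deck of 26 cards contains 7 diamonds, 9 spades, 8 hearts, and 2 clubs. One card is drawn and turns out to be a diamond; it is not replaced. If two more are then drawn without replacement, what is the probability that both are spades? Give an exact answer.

After the first draw, 9 of the remaining 25 cards are spades.
P = 9/25 × 8/24 = 72/600 = 3/25.

3/25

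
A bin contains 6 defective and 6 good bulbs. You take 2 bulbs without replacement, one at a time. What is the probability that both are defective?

5/22

P(all defective) = 6/12 × 5/11 = 30/132 = 5/22.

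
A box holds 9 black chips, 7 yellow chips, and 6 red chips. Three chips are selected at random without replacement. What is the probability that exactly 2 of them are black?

117/385

One ordering (black drawn first) has probability 9/22 × 8/21 × 13/20 = 936/9240 = 39/385.
There are C(3,2) = 3 such orderings, each equally likely, so P = 3 × 39/385 = 117/385.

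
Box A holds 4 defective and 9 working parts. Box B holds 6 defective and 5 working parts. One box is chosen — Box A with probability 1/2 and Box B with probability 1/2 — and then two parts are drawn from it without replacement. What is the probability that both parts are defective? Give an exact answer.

25/143

From Box A: P(both defective) = (4/13)(3/12) = 1/13.
From Box B: P(both defective) = (6/11)(5/10) = 3/11.
Total probability = (1/2)(1/13) + (1/2)(3/11) = 25/143.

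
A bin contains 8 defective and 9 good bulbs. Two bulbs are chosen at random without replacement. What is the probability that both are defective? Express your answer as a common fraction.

P(all defective) = 8/17 × 7/16 = 56/272 = 7/34.

7/34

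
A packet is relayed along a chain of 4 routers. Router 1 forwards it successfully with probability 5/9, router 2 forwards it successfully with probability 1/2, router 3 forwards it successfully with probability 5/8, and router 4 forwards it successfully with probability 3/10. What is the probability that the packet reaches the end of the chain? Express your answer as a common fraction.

Multiplying along the chain,
P = 5/9 × 1/2 × 5/8 × 3/10 = 75/1440 = 5/96.

5/96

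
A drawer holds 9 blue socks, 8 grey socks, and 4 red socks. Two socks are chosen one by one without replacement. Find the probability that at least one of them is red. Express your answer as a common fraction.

37/105

P(no red) = 17/21 × 16/20 = 272/420 = 68/105.
P(at least one) = 1 − 68/105 = 37/105.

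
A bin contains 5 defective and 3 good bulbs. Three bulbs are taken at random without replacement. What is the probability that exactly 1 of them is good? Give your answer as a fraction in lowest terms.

15/28

One ordering (good drawn first) has probability 3/8 × 5/7 × 4/6 = 60/336 = 5/28.
There are C(3,1) = 3 such orderings, each equally likely, so P = 3 × 5/28 = 15/28.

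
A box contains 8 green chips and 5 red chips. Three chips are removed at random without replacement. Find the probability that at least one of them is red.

P(no red) = 8/13 × 7/12 × 6/11 = 336/1716 = 28/143.
P(at least one) = 1 − 28/143 = 115/143.

115/143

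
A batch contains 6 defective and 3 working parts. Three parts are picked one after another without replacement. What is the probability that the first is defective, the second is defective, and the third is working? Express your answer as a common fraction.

Each draw changes the counts, so multiply the conditional probabilities along the sequence:
P = 6/9 × 5/8 × 3/7 = 90/504 = 5/28.

5/28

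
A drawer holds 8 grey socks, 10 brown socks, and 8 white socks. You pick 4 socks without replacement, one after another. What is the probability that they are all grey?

7/1495

P = 8/26 × 7/25 × 6/24 × 5/23 = 1680/358800 = 7/1495.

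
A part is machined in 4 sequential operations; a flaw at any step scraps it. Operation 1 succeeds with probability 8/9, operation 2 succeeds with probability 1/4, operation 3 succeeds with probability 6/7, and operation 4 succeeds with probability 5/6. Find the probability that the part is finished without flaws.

10/63

The events are sequential, so multiply the conditional probabilities:
P = 8/9 × 1/4 × 6/7 × 5/6 = 240/1512 = 10/63.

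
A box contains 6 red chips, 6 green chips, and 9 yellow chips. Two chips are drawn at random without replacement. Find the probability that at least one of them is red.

P(no red) = 15/21 × 14/20 = 210/420 = 1/2.
P(at least one) = 1 − 1/2 = 1/2.

1/2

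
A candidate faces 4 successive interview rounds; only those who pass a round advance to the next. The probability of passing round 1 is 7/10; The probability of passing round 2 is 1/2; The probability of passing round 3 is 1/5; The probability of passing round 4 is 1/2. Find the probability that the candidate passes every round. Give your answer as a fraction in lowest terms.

7/200

Multiplying along the chain,
P = 7/10 × 1/2 × 1/5 × 1/2 = 7/200.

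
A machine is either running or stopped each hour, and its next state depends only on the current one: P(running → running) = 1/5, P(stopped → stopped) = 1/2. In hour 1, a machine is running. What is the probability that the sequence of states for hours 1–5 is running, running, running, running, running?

Hour 1 is given. For each transition, use the conditional probability from the current state:
P(running | running) = 1/5; P(running | running) = 1/5; P(running | running) = 1/5; P(running | running) = 1/5.
P = 1/5 × 1/5 × 1/5 × 1/5 = 1/625.

1/625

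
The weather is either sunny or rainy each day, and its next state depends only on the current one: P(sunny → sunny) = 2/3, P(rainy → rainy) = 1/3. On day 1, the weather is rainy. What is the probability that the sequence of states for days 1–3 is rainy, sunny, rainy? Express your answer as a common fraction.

Day 1 is given. For each transition, use the conditional probability from the current state:
P(sunny | rainy) = 2/3; P(rainy | sunny) = 1/3.
P = 2/3 × 1/3 = 2/9.

2/9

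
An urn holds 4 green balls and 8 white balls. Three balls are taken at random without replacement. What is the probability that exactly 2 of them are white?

28/55

One ordering (white drawn first) has probability 8/12 × 7/11 × 4/10 = 224/1320 = 28/165.
There are C(3,2) = 3 such orderings, each equally likely, so P = 3 × 28/165 = 28/55.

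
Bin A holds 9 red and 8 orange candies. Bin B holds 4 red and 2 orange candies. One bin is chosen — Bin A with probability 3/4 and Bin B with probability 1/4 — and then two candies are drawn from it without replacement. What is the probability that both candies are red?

203/680

From Bin A: P(both red) = (9/17)(8/16) = 9/34.
From Bin B: P(both red) = (4/6)(3/5) = 2/5.
Total probability = (3/4)(9/34) + (1/4)(2/5) = 203/680.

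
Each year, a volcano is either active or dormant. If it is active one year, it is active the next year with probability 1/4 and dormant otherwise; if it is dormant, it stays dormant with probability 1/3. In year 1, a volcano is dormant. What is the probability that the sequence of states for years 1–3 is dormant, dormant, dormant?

Year 1 is given. For each transition, use the conditional probability from the current state:
P(dormant | dormant) = 1/3; P(dormant | dormant) = 1/3.
P = 1/3 × 1/3 = 1/9.

1/9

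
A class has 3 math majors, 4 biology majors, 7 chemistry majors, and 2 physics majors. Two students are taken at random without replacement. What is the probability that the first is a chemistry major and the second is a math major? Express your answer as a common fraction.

Chain rule:
P = 7/16 × 3/15 = 21/240 = 7/80.

7/80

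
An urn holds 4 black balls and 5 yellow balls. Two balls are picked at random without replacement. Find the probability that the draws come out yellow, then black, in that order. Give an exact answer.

Chain rule:
P = 5/9 × 4/8 = 20/72 = 5/18.

5/18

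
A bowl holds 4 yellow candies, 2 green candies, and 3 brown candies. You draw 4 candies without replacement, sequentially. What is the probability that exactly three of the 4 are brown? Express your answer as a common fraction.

1/21

One ordering (brown drawn first) has probability 3/9 × 2/8 × 1/7 × 6/6 = 36/3024 = 1/84.
There are C(4,3) = 4 such orderings, each equally likely, so P = 4 × 1/84 = 1/21.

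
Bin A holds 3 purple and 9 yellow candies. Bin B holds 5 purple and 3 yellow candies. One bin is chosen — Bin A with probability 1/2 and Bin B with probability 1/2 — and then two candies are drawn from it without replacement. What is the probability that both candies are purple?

31/154

From Bin A: P(both purple) = (3/12)(2/11) = 1/22.
From Bin B: P(both purple) = (5/8)(4/7) = 5/14.
Total probability = (1/2)(1/22) + (1/2)(5/14) = 31/154.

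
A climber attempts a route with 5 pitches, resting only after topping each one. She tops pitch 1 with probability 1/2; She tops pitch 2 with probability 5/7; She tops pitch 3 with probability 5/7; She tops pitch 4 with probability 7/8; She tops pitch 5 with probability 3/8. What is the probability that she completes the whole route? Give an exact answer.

Each stage is reached only if all earlier stages succeed, so
P = 1/2 × 5/7 × 5/7 × 7/8 × 3/8 = 525/6272 = 75/896.

75/896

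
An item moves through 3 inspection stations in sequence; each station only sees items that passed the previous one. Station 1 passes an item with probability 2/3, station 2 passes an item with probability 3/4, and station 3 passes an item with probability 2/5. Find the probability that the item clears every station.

Each stage is reached only if all earlier stages succeed, so
P = 2/3 × 3/4 × 2/5 = 12/60 = 1/5.

1/5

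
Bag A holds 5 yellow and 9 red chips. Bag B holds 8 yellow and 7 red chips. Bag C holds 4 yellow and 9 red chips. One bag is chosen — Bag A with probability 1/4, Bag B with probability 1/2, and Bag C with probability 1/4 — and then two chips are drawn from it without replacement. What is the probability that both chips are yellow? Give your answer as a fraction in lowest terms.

From Bag A: P(both yellow) = (5/14)(4/13) = 10/91.
From Bag B: P(both yellow) = (8/15)(7/14) = 4/15.
From Bag C: P(both yellow) = (4/13)(3/12) = 1/13.
Total probability = (1/4)(10/91) + (1/2)(4/15) + (1/4)(1/13) = 983/5460.

983/5460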